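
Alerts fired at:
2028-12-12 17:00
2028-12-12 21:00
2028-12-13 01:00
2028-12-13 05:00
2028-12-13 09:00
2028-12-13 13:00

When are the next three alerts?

The interval is a steady 4 hours (4, 4, 4, 4, 4).
2028-12-13 13:00 + 4 h = 2028-12-13 17:00.
2028-12-13 17:00 + 4 h = 2028-12-13 21:00.
2028-12-13 21:00 + 4 h = 2028-12-14 01:00.

2028-12-13 17:00, 2028-12-13 21:00, 2028-12-14 01:00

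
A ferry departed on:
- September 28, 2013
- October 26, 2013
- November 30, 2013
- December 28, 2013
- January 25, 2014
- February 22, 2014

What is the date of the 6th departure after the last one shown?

Every date is a Saturday; gaps 28, 35, 28, 28, 28 days.
Each is the last Saturday of its month (at least one falls on the 29th or later, ruling out '4th Saturday').
March 2014 ends with Saturday March 29, 2014.
April 2014 ends with Saturday April 26, 2014.
Last Saturday of May 2014: May 31, 2014.
Last Saturday of June 2014: June 28, 2014.
Last Saturday of July 2014: July 26, 2014.
August 2014 ends with Saturday August 30, 2014.

August 30, 2014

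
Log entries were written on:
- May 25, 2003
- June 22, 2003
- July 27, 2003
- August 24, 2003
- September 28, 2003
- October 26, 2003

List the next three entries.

Gaps: 28, 35, 28, 35, 28 days — a mix of 28 and 35. Every date is a Sunday.
Each is the 4th Sunday of its month.
4th Sunday of November 2003: November 23, 2003.
4th Sunday of December 2003: December 28, 2003.
January 2004 — 4th Sunday is January 25, 2004.

November 23, 2003; December 28, 2003; January 25, 2004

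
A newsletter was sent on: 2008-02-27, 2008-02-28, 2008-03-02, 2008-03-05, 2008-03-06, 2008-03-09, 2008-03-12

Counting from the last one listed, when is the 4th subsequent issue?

Every event lands on a Wednesday or Thursday or Sunday (gaps cycle 1, 3, 3, 1, 3, 3).
So the schedule is: every Wednesday, Thursday and Sunday.
Next Thursday: 2008-03-13.
The following Sunday is 2008-03-16.
Next Wednesday: 2008-03-19.
Next Thursday: 2008-03-20.

2008-03-20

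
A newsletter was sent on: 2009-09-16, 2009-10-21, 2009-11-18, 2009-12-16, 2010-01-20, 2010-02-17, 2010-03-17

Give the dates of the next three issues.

These are Wednesdays at 28- or 35-day spacing (35, 28, 28, 35, 28, 28).
The pattern: 3rd Wednesday of the month.
April 2010 — 3rd Wednesday is 2010-04-21.
3rd Wednesday of May 2010: 2010-05-19.
June 2010 — 3rd Wednesday is 2010-06-16.

2010-04-21, 2010-05-19, 2010-06-16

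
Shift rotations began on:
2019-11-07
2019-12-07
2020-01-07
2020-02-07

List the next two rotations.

Gaps: 30, 31, 31 days — not constant. Every event is on the 7th of the month.
Pattern: the 7th of each month.
March 2020: 2020-03-07.
Next: April 2020 → 2020-04-07.

2020-03-07, 2020-04-07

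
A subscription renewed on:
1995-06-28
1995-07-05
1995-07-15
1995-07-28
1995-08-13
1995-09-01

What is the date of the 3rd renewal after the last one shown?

1995-11-15

Gaps: 7, 10, 13, 16, 19 days — each gap is 3 larger than the previous one.
Next gap: 22 days. 1995-09-01 + 22 days = 1995-09-23.
Next gap: 25 days. 1995-09-23 + 25 days = 1995-10-18.
Next gap: 28 days. 1995-10-18 + 28 days = 1995-11-15.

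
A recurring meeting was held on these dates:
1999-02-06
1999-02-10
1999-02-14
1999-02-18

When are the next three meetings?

Gaps between consecutive events: 4, 4, 4 days — a constant 4-day interval.
1999-02-18 + 4 days = 1999-02-22.
1999-02-22 + 4 days = 1999-02-26.
1999-02-26 + 4 days = 1999-03-02.

1999-02-22, 1999-02-26, 1999-03-02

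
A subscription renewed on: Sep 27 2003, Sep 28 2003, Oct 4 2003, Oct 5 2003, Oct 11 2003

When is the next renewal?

Oct 12 2003

The gap pattern 1, 6, 1, 6 repeats every 2 events.
These are the Saturdays and Sundays of each week.
The following Sunday is Oct 12 2003.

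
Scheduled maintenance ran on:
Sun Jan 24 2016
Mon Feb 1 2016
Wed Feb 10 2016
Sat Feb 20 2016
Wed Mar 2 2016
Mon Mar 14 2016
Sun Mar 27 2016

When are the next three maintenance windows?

The spacing grows by 1 each time: 8, 9, 10, 11, 12, 13 days.
Next gap: 14 days. Sun Mar 27 2016 + 14 days = Sun Apr 10 2016.
Next gap: 15 days. Sun Apr 10 2016 + 15 days = Mon Apr 25 2016.
Next gap: 16 days. Mon Apr 25 2016 + 16 days = Wed May 11 2016.

Sun Apr 10 2016, Mon Apr 25 2016, Wed May 11 2016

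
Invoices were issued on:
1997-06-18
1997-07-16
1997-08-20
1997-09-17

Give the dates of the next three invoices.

1997-10-15, 1997-11-19, 1997-12-17

All dates are Wednesdays, 28, 35, 28 days apart.
Specifically, the 3rd Wednesday of each month.
October 1997 — 3rd Wednesday is 1997-10-15.
November 1997 — 3rd Wednesday is 1997-11-19.
3rd Wednesday of December 1997: 1997-12-17.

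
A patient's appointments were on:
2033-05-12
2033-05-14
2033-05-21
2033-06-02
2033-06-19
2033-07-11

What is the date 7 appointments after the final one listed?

Intervals are 2, 7, 12, 17, 22 days — an arithmetic progression with common difference 5.
Next gap: 27 days. 2033-07-11 + 27 days = 2033-08-07.
Next gap: 32 days. 2033-08-07 + 32 days = 2033-09-08.
Next gap: 37 days. 2033-09-08 + 37 days = 2033-10-15.
Next gap: 42 days. 2033-10-15 + 42 days = 2033-11-26.
Next gap: 47 days. 2033-11-26 + 47 days = 2034-01-12.
Next gap: 52 days. 2034-01-12 + 52 days = 2034-03-05.
Next gap: 57 days. 2034-03-05 + 57 days = 2034-05-01.

2034-05-01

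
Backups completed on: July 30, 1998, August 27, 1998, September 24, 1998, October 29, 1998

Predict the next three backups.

November 26, 1998; December 31, 1998; January 28, 1999

All Thursdays; the gaps (28, 28, 35) vary with month length.
This is the last Thursday of each month.
November 1998 ends with Thursday November 26, 1998.
December 1998 ends with Thursday December 31, 1998.
January 1999 ends with Thursday January 28, 1999.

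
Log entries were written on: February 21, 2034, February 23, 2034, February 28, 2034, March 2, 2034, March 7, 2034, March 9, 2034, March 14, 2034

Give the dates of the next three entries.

Every event lands on a Tuesday or Thursday (gaps cycle 2, 5, 2, 5, 2, 5).
So the schedule is: every Tuesday and Thursday.
Next Thursday: March 16, 2034.
The following Tuesday is March 21, 2034.
The following Thursday is March 23, 2034.

March 16, 2034; March 21, 2034; March 23, 2034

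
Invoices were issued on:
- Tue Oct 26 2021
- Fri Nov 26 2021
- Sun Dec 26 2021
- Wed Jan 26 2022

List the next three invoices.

Gaps: 31, 30, 31 days — not constant. Every event is on the 26th of the month.
Pattern: the 26th of each month.
February 2022: Sat Feb 26 2022.
Next: March 2022 → Sat Mar 26 2022.
April 2022: Tue Apr 26 2022.

Sat Feb 26 2022, Sat Mar 26 2022, Tue Apr 26 2022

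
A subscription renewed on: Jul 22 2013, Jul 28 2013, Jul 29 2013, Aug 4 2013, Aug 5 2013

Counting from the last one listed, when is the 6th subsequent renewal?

Aug 26 2013

Gaps: 6, 1, 6, 1 days — not constant, but cyclic with period 2.
The events fall on every Monday and Sunday.
Next Sunday: Aug 11 2013.
The following Monday is Aug 12 2013.
Next Sunday: Aug 18 2013.
The following Monday is Aug 19 2013.
The following Sunday is Aug 25 2013.
The following Monday is Aug 26 2013.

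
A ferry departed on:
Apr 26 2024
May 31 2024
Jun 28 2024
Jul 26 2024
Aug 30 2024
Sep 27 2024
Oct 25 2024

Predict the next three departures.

Nov 29 2024, Dec 27 2024, Jan 31 2025

These are Fridays with 35, 28, 28, 35, 28, 28-day gaps.
Each is the final Friday of its month — May 31 2024 is past the 28th, so '4th Friday' doesn't fit.
November 2024 ends with Friday Nov 29 2024.
Last Friday of December 2024: Dec 27 2024.
Last Friday of January 2025: Jan 31 2025.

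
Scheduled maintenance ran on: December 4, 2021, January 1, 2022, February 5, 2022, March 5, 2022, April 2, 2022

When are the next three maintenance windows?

All dates are Saturdays, 28, 35, 28, 28 days apart.
Specifically, the 1st Saturday of each month.
May 2022 — 1st Saturday is May 7, 2022.
June 2022 — 1st Saturday is June 4, 2022.
July 2022 — 1st Saturday is July 2, 2022.

May 7, 2022; June 4, 2022; July 2, 2022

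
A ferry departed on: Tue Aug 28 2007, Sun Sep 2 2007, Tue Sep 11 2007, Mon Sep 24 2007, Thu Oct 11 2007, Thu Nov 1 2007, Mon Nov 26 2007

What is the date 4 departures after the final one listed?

The spacing grows by 4 each time: 5, 9, 13, 17, 21, 25 days.
Next gap: 29 days. Mon Nov 26 2007 + 29 days = Tue Dec 25 2007.
Next gap: 33 days. Tue Dec 25 2007 + 33 days = Sun Jan 27 2008.
Next gap: 37 days. Sun Jan 27 2008 + 37 days = Tue Mar 4 2008.
Next gap: 41 days. Tue Mar 4 2008 + 41 days = Mon Apr 14 2008.

Mon Apr 14 2008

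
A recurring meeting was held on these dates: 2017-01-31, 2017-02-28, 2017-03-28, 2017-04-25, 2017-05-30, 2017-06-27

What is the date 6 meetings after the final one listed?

All Tuesdays; the gaps (28, 28, 28, 35, 28) vary with month length.
This is the last Tuesday of each month.
July 2017 ends with Tuesday 2017-07-25.
Last Tuesday of August 2017: 2017-08-29.
Last Tuesday of September 2017: 2017-09-26.
Last Tuesday of October 2017: 2017-10-31.
November 2017 ends with Tuesday 2017-11-28.
December 2017 ends with Tuesday 2017-12-26.

2017-12-26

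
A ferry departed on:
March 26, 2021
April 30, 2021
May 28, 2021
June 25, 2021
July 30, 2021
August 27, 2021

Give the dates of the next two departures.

September 24, 2021; October 29, 2021

Every date is a Friday; gaps 35, 28, 28, 35, 28 days.
Each is the last Friday of its month (at least one falls on the 29th or later, ruling out '4th Friday').
Last Friday of September 2021: September 24, 2021.
October 2021 ends with Friday October 29, 2021.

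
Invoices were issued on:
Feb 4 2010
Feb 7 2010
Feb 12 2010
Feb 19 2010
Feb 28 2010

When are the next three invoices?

Mar 11 2010, Mar 24 2010, Apr 8 2010

The spacing grows by 2 each time: 3, 5, 7, 9 days.
Next gap: 11 days. Feb 28 2010 + 11 days = Mar 11 2010.
Next gap: 13 days. Mar 11 2010 + 13 days = Mar 24 2010.
Next gap: 15 days. Mar 24 2010 + 15 days = Apr 8 2010.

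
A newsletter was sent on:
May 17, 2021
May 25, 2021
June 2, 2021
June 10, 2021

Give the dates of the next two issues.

June 18, 2021; June 26, 2021

Gaps between consecutive events: 8, 8, 8 days — a constant 8-day interval.
June 10, 2021 + 8 days = June 18, 2021.
June 18, 2021 + 8 days = June 26, 2021.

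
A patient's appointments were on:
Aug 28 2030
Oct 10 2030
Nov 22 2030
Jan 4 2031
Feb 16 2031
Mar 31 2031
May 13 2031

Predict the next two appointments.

Jun 25 2031, Aug 7 2031

Gaps between consecutive events: 43, 43, 43, 43, 43, 43 days — a constant 43-day interval.
May 13 2031 + 43 days = Jun 25 2031.
Jun 25 2031 + 43 days = Aug 7 2031.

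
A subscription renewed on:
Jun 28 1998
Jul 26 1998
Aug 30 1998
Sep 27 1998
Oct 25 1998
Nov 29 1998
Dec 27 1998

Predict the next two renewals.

Every date is a Sunday; gaps 28, 35, 28, 28, 35, 28 days.
Each is the last Sunday of its month (at least one falls on the 29th or later, ruling out '4th Sunday').
January 1999 ends with Sunday Jan 31 1999.
Last Sunday of February 1999: Feb 28 1999.

Jan 31 1999, Feb 28 1999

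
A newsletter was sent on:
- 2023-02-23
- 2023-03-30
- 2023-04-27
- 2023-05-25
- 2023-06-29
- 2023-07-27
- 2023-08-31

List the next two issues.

All Thursdays; the gaps (35, 28, 28, 35, 28, 35) vary with month length.
This is the last Thursday of each month.
Last Thursday of September 2023: 2023-09-28.
October 2023 ends with Thursday 2023-10-26.

2023-09-28, 2023-10-26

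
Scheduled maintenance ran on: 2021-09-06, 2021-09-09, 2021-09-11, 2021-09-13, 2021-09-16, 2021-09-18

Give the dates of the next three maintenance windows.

2021-09-20, 2021-09-23, 2021-09-25

The gap pattern 3, 2, 2, 3, 2 repeats every 3 events.
These are the Mondays, Thursdays and Saturdays of each week.
The following Monday is 2021-09-20.
The following Thursday is 2021-09-23.
The following Saturday is 2021-09-25.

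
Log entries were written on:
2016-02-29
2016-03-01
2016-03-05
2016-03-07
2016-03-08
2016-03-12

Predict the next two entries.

Every event lands on a Monday or Tuesday or Saturday (gaps cycle 1, 4, 2, 1, 4).
So the schedule is: every Monday, Tuesday and Saturday.
Next Monday: 2016-03-14.
The following Tuesday is 2016-03-15.

2016-03-14, 2016-03-15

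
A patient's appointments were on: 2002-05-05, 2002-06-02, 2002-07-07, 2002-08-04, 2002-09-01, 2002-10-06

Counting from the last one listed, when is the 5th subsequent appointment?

2003-03-02

All dates are Sundays, 28, 35, 28, 28, 35 days apart.
Specifically, the 1st Sunday of each month.
1st Sunday of November 2002: 2002-11-03.
December 2002 — 1st Sunday is 2002-12-01.
1st Sunday of January 2003: 2003-01-05.
February 2003 — 1st Sunday is 2003-02-02.
March 2003 — 1st Sunday is 2003-03-02.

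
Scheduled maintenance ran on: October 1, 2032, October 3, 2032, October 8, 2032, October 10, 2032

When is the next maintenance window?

October 15, 2032

Every event lands on a Friday or Sunday (gaps cycle 2, 5, 2).
So the schedule is: every Friday and Sunday.
The following Friday is October 15, 2032.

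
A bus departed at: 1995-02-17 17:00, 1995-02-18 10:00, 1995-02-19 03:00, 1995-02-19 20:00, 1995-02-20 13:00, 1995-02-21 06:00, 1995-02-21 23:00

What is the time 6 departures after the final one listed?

Spacing: 17, 17, 17, 17, 17, 17 h — constant 17 h.
1995-02-21 23:00 + 17 h = 1995-02-22 16:00.
1995-02-22 16:00 + 17 h = 1995-02-23 09:00.
1995-02-23 09:00 + 17 h = 1995-02-24 02:00.
1995-02-24 02:00 + 17 h = 1995-02-24 19:00.
1995-02-24 19:00 + 17 h = 1995-02-25 12:00.
1995-02-25 12:00 + 17 h = 1995-02-26 05:00.

1995-02-26 05:00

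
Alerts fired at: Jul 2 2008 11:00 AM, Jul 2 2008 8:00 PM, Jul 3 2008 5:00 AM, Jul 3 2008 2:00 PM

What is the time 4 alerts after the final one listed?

Spacing: 9, 9, 9 h — constant 9 h.
Jul 3 2008 2:00 PM + 9 h = Jul 3 2008 11:00 PM.
Jul 3 2008 11:00 PM + 9 h = Jul 4 2008 8:00 AM.
Jul 4 2008 8:00 AM + 9 h = Jul 4 2008 5:00 PM.
Jul 4 2008 5:00 PM + 9 h = Jul 5 2008 2:00 AM.

Jul 5 2008 2:00 AM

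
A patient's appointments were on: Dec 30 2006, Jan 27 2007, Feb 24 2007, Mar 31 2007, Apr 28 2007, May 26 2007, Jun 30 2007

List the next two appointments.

Jul 28 2007, Aug 25 2007

All Saturdays; the gaps (28, 28, 35, 28, 28, 35) vary with month length.
This is the last Saturday of each month.
July 2007 ends with Saturday Jul 28 2007.
August 2007 ends with Saturday Aug 25 2007.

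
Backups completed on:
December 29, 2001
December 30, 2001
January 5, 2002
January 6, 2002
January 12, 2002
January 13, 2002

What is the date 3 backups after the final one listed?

The gap pattern 1, 6, 1, 6, 1 repeats every 2 events.
These are the Saturdays and Sundays of each week.
The following Saturday is January 19, 2002.
The following Sunday is January 20, 2002.
The following Saturday is January 26, 2002.

January 26, 2002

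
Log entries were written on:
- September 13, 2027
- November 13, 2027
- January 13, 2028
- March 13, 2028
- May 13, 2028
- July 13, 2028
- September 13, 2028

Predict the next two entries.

November 13, 2028; January 13, 2029

Each date is the 13th; the gaps (61, 61, 60, 61, 61, 62) track the month lengths.
The rule is the 13th of every 2 months.
November 2028: November 13, 2028.
January 2029: January 13, 2029.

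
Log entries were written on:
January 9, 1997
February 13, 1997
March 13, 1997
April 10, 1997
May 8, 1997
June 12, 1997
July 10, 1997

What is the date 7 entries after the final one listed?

These are Thursdays at 28- or 35-day spacing (35, 28, 28, 28, 35, 28).
The pattern: 2nd Thursday of the month.
2nd Thursday of August 1997: August 14, 1997.
September 1997 — 2nd Thursday is September 11, 1997.
2nd Thursday of October 1997: October 9, 1997.
November 1997 — 2nd Thursday is November 13, 1997.
December 1997 — 2nd Thursday is December 11, 1997.
January 1998 — 2nd Thursday is January 8, 1998.
February 1998 — 2nd Thursday is February 12, 1998.

February 12, 1998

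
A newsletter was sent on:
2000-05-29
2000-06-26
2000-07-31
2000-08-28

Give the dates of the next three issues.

These are Mondays with 28, 35, 28-day gaps.
Each is the final Monday of its month — 2000-05-29 is past the 28th, so '4th Monday' doesn't fit.
September 2000 ends with Monday 2000-09-25.
October 2000 ends with Monday 2000-10-30.
November 2000 ends with Monday 2000-11-27.

2000-09-25, 2000-10-30, 2000-11-27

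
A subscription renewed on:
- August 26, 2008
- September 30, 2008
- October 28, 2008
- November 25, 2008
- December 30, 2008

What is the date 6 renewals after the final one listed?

June 30, 2009

These are Tuesdays with 35, 28, 28, 35-day gaps.
Each is the final Tuesday of its month — September 30, 2008 is past the 28th, so '4th Tuesday' doesn't fit.
Last Tuesday of January 2009: January 27, 2009.
February 2009 ends with Tuesday February 24, 2009.
Last Tuesday of March 2009: March 31, 2009.
Last Tuesday of April 2009: April 28, 2009.
Last Tuesday of May 2009: May 26, 2009.
June 2009 ends with Tuesday June 30, 2009.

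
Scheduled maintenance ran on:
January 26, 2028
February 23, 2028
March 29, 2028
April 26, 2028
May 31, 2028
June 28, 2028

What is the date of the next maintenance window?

July 26, 2028

Every date is a Wednesday; gaps 28, 35, 28, 35, 28 days.
Each is the last Wednesday of its month (at least one falls on the 29th or later, ruling out '4th Wednesday').
July 2028 ends with Wednesday July 26, 2028.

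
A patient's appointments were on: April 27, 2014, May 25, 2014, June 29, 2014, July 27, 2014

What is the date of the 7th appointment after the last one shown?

February 22, 2015

Every date is a Sunday; gaps 28, 35, 28 days.
Each is the last Sunday of its month (at least one falls on the 29th or later, ruling out '4th Sunday').
Last Sunday of August 2014: August 31, 2014.
September 2014 ends with Sunday September 28, 2014.
October 2014 ends with Sunday October 26, 2014.
Last Sunday of November 2014: November 30, 2014.
December 2014 ends with Sunday December 28, 2014.
Last Sunday of January 2015: January 25, 2015.
Last Sunday of February 2015: February 22, 2015.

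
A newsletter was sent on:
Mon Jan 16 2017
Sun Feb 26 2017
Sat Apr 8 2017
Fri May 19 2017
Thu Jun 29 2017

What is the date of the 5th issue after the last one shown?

Sat Jan 20 2018

The spacing is 41, 41, 41, 41 days — always 41 days.
Thu Jun 29 2017 + 41 days = Wed Aug 9 2017.
Wed Aug 9 2017 + 41 days = Tue Sep 19 2017.
Tue Sep 19 2017 + 41 days = Mon Oct 30 2017.
Mon Oct 30 2017 + 41 days = Sun Dec 10 2017.
Sun Dec 10 2017 + 41 days = Sat Jan 20 2018.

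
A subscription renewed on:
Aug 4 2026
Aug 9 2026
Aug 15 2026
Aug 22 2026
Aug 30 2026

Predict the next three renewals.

The spacing grows by 1 each time: 5, 6, 7, 8 days.
Next gap: 9 days. Aug 30 2026 + 9 days = Sep 8 2026.
Next gap: 10 days. Sep 8 2026 + 10 days = Sep 18 2026.
Next gap: 11 days. Sep 18 2026 + 11 days = Sep 29 2026.

Sep 8 2026, Sep 18 2026, Sep 29 2026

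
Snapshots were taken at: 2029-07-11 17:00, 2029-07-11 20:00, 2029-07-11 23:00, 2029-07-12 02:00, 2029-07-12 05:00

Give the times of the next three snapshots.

Gaps: 3, 3, 3, 3 hours — each event is 3 hours after the previous one.
2029-07-12 05:00 + 3 h = 2029-07-12 08:00.
2029-07-12 08:00 + 3 h = 2029-07-12 11:00.
2029-07-12 11:00 + 3 h = 2029-07-12 14:00.

2029-07-12 08:00, 2029-07-12 11:00, 2029-07-12 14:00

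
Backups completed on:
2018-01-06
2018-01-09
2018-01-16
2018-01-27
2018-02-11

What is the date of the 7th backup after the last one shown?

2018-09-16

Gaps: 3, 7, 11, 15 days — each gap is 4 larger than the previous one.
Next gap: 19 days. 2018-02-11 + 19 days = 2018-03-02.
Next gap: 23 days. 2018-03-02 + 23 days = 2018-03-25.
Next gap: 27 days. 2018-03-25 + 27 days = 2018-04-21.
Next gap: 31 days. 2018-04-21 + 31 days = 2018-05-22.
Next gap: 35 days. 2018-05-22 + 35 days = 2018-06-26.
Next gap: 39 days. 2018-06-26 + 39 days = 2018-08-04.
Next gap: 43 days. 2018-08-04 + 43 days = 2018-09-16.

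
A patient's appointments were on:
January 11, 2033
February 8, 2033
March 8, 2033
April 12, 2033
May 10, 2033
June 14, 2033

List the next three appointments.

All dates are Tuesdays, 28, 28, 35, 28, 35 days apart.
Specifically, the 2nd Tuesday of each month.
2nd Tuesday of July 2033: July 12, 2033.
August 2033 — 2nd Tuesday is August 9, 2033.
2nd Tuesday of September 2033: September 13, 2033.

July 12, 2033; August 9, 2033; September 13, 2033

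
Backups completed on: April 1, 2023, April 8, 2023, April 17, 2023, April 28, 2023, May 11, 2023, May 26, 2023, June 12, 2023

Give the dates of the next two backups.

The spacing grows by 2 each time: 7, 9, 11, 13, 15, 17 days.
Next gap: 19 days. June 12, 2023 + 19 days = July 1, 2023.
Next gap: 21 days. July 1, 2023 + 21 days = July 22, 2023.

July 1, 2023; July 22, 2023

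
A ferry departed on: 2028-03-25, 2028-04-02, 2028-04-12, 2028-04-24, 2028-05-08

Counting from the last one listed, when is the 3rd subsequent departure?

Intervals are 8, 10, 12, 14 days — an arithmetic progression with common difference 2.
Next gap: 16 days. 2028-05-08 + 16 days = 2028-05-24.
Next gap: 18 days. 2028-05-24 + 18 days = 2028-06-11.
Next gap: 20 days. 2028-06-11 + 20 days = 2028-07-01.

2028-07-01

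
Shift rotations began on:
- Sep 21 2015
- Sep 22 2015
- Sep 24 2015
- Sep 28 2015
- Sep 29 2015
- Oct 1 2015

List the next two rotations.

Every event lands on a Monday or Tuesday or Thursday (gaps cycle 1, 2, 4, 1, 2).
So the schedule is: every Monday, Tuesday and Thursday.
The following Monday is Oct 5 2015.
Next Tuesday: Oct 6 2015.

Oct 5 2015, Oct 6 2015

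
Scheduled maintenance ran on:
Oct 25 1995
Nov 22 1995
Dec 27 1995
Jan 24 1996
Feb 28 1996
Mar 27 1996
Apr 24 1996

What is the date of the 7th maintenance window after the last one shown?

Nov 27 1996

Gaps: 28, 35, 28, 35, 28, 28 days — a mix of 28 and 35. Every date is a Wednesday.
Each is the 4th Wednesday of its month.
May 1996 — 4th Wednesday is May 22 1996.
4th Wednesday of June 1996: Jun 26 1996.
4th Wednesday of July 1996: Jul 24 1996.
August 1996 — 4th Wednesday is Aug 28 1996.
September 1996 — 4th Wednesday is Sep 25 1996.
4th Wednesday of October 1996: Oct 23 1996.
November 1996 — 4th Wednesday is Nov 27 1996.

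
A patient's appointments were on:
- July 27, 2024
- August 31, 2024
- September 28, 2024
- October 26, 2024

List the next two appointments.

All Saturdays; the gaps (35, 28, 28) vary with month length.
This is the last Saturday of each month.
Last Saturday of November 2024: November 30, 2024.
December 2024 ends with Saturday December 28, 2024.

November 30, 2024; December 28, 2024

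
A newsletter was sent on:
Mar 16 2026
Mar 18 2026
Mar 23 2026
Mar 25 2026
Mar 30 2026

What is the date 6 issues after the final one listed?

Every event lands on a Monday or Wednesday (gaps cycle 2, 5, 2, 5).
So the schedule is: every Monday and Wednesday.
Next Wednesday: Apr 1 2026.
The following Monday is Apr 6 2026.
The following Wednesday is Apr 8 2026.
Next Monday: Apr 13 2026.
The following Wednesday is Apr 15 2026.
The following Monday is Apr 20 2026.

Apr 20 2026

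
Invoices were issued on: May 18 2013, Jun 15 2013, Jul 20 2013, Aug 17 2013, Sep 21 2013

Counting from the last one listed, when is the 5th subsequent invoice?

Feb 15 2014

Gaps: 28, 35, 28, 35 days — a mix of 28 and 35. Every date is a Saturday.
Each is the 3rd Saturday of its month.
October 2013 — 3rd Saturday is Oct 19 2013.
November 2013 — 3rd Saturday is Nov 16 2013.
December 2013 — 3rd Saturday is Dec 21 2013.
3rd Saturday of January 2014: Jan 18 2014.
February 2014 — 3rd Saturday is Feb 15 2014.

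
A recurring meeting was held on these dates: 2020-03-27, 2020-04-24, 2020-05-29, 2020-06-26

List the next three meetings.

2020-07-31, 2020-08-28, 2020-09-25

These are Fridays with 28, 35, 28-day gaps.
Each is the final Friday of its month — 2020-05-29 is past the 28th, so '4th Friday' doesn't fit.
July 2020 ends with Friday 2020-07-31.
August 2020 ends with Friday 2020-08-28.
Last Friday of September 2020: 2020-09-25.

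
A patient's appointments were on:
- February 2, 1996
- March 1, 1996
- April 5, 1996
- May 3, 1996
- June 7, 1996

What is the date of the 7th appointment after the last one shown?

January 3, 1997

Gaps: 28, 35, 28, 35 days — a mix of 28 and 35. Every date is a Friday.
Each is the 1st Friday of its month.
July 1996 — 1st Friday is July 5, 1996.
1st Friday of August 1996: August 2, 1996.
1st Friday of September 1996: September 6, 1996.
October 1996 — 1st Friday is October 4, 1996.
1st Friday of November 1996: November 1, 1996.
December 1996 — 1st Friday is December 6, 1996.
January 1997 — 1st Friday is January 3, 1997.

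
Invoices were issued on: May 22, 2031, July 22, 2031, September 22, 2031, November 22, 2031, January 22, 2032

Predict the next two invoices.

March 22, 2032; May 22, 2032

Gaps: 61, 62, 61, 61 days — not constant. Every event is on the 22nd of the month.
Pattern: the 22nd of every 2 months.
March 2032: March 22, 2032.
May 2032: May 22, 2032.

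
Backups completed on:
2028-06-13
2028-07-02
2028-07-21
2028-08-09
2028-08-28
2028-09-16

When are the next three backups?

2028-10-05, 2028-10-24, 2028-11-12

The spacing is 19, 19, 19, 19, 19 days — always 19 days.
2028-09-16 + 19 days = 2028-10-05.
2028-10-05 + 19 days = 2028-10-24.
2028-10-24 + 19 days = 2028-11-12.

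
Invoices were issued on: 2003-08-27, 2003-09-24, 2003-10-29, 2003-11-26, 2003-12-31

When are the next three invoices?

Every date is a Wednesday; gaps 28, 35, 28, 35 days.
Each is the last Wednesday of its month (at least one falls on the 29th or later, ruling out '4th Wednesday').
Last Wednesday of January 2004: 2004-01-28.
Last Wednesday of February 2004: 2004-02-25.
March 2004 ends with Wednesday 2004-03-31.

2004-01-28, 2004-02-25, 2004-03-31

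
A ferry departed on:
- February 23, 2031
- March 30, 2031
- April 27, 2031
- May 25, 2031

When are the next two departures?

June 29, 2031; July 27, 2031

All Sundays; the gaps (35, 28, 28) vary with month length.
This is the last Sunday of each month.
June 2031 ends with Sunday June 29, 2031.
July 2031 ends with Sunday July 27, 2031.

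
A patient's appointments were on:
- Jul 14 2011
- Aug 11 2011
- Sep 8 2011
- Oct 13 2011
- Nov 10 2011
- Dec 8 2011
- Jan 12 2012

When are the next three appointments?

Feb 9 2012, Mar 8 2012, Apr 12 2012

These are Thursdays at 28- or 35-day spacing (28, 28, 35, 28, 28, 35).
The pattern: 2nd Thursday of the month.
2nd Thursday of February 2012: Feb 9 2012.
2nd Thursday of March 2012: Mar 8 2012.
2nd Thursday of April 2012: Apr 12 2012.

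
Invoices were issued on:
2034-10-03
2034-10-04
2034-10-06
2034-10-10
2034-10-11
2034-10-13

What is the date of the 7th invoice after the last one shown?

2034-10-31

The gap pattern 1, 2, 4, 1, 2 repeats every 3 events.
These are the Tuesdays, Wednesdays and Fridays of each week.
Next Tuesday: 2034-10-17.
Next Wednesday: 2034-10-18.
The following Friday is 2034-10-20.
The following Tuesday is 2034-10-24.
Next Wednesday: 2034-10-25.
The following Friday is 2034-10-27.
Next Tuesday: 2034-10-31.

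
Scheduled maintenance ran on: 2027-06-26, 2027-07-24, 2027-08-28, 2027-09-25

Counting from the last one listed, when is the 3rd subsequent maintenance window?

These are Saturdays at 28- or 35-day spacing (28, 35, 28).
The pattern: 4th Saturday of the month.
October 2027 — 4th Saturday is 2027-10-23.
November 2027 — 4th Saturday is 2027-11-27.
December 2027 — 4th Saturday is 2027-12-25.

2027-12-25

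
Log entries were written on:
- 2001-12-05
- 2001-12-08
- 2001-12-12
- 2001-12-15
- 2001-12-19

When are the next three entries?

Every event lands on a Wednesday or Saturday (gaps cycle 3, 4, 3, 4).
So the schedule is: every Wednesday and Saturday.
Next Saturday: 2001-12-22.
Next Wednesday: 2001-12-26.
The following Saturday is 2001-12-29.

2001-12-22, 2001-12-26, 2001-12-29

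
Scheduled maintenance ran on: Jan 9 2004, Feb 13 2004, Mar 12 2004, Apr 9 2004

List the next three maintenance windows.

These are Fridays at 28- or 35-day spacing (35, 28, 28).
The pattern: 2nd Friday of the month.
2nd Friday of May 2004: May 14 2004.
2nd Friday of June 2004: Jun 11 2004.
July 2004 — 2nd Friday is Jul 9 2004.

May 14 2004, Jun 11 2004, Jul 9 2004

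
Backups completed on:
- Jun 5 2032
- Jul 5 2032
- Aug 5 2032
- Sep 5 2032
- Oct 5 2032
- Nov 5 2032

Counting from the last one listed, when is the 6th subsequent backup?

Gaps: 30, 31, 31, 30, 31 days — not constant. Every event is on the 5th of the month.
Pattern: the 5th of each month.
Next: December 2032 → Dec 5 2032.
January 2033: Jan 5 2033.
February 2033: Feb 5 2033.
March 2033: Mar 5 2033.
April 2033: Apr 5 2033.
Next: May 2033 → May 5 2033.

May 5 2033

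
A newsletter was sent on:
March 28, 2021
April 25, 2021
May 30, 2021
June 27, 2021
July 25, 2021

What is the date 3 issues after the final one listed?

These are Sundays with 28, 35, 28, 28-day gaps.
Each is the final Sunday of its month — May 30, 2021 is past the 28th, so '4th Sunday' doesn't fit.
Last Sunday of August 2021: August 29, 2021.
September 2021 ends with Sunday September 26, 2021.
October 2021 ends with Sunday October 31, 2021.

October 31, 2021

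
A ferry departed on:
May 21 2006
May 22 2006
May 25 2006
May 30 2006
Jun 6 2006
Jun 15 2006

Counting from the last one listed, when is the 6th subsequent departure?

Sep 19 2006

Intervals are 1, 3, 5, 7, 9 days — an arithmetic progression with common difference 2.
Next gap: 11 days. Jun 15 2006 + 11 days = Jun 26 2006.
Next gap: 13 days. Jun 26 2006 + 13 days = Jul 9 2006.
Next gap: 15 days. Jul 9 2006 + 15 days = Jul 24 2006.
Next gap: 17 days. Jul 24 2006 + 17 days = Aug 10 2006.
Next gap: 19 days. Aug 10 2006 + 19 days = Aug 29 2006.
Next gap: 21 days. Aug 29 2006 + 21 days = Sep 19 2006.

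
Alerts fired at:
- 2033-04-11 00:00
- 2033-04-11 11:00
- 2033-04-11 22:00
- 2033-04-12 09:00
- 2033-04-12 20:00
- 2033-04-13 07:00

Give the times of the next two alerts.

Spacing: 11, 11, 11, 11, 11 h — constant 11 h.
2033-04-13 07:00 + 11 h = 2033-04-13 18:00.
2033-04-13 18:00 + 11 h = 2033-04-14 05:00.

2033-04-13 18:00, 2033-04-14 05:00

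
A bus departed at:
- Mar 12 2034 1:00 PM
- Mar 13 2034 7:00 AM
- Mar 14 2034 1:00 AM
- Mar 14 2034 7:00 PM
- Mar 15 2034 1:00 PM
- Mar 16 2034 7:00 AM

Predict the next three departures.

Gaps: 18, 18, 18, 18, 18 hours — each event is 18 hours after the previous one.
Mar 16 2034 7:00 AM + 18 h = Mar 17 2034 1:00 AM.
Mar 17 2034 1:00 AM + 18 h = Mar 17 2034 7:00 PM.
Mar 17 2034 7:00 PM + 18 h = Mar 18 2034 1:00 PM.

Mar 17 2034 1:00 AM, Mar 17 2034 7:00 PM, Mar 18 2034 1:00 PM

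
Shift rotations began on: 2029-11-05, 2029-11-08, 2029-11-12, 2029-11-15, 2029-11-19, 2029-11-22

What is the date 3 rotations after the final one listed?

The gap pattern 3, 4, 3, 4, 3 repeats every 2 events.
These are the Mondays and Thursdays of each week.
The following Monday is 2029-11-26.
Next Thursday: 2029-11-29.
Next Monday: 2029-12-03.

2029-12-03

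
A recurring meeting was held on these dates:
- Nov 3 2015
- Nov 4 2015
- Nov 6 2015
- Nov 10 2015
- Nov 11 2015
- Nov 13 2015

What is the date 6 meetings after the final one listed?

Nov 27 2015

The gap pattern 1, 2, 4, 1, 2 repeats every 3 events.
These are the Tuesdays, Wednesdays and Fridays of each week.
Next Tuesday: Nov 17 2015.
Next Wednesday: Nov 18 2015.
Next Friday: Nov 20 2015.
Next Tuesday: Nov 24 2015.
Next Wednesday: Nov 25 2015.
The following Friday is Nov 27 2015.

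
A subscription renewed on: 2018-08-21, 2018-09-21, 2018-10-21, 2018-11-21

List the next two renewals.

2018-12-21, 2019-01-21

Each date is the 21st; the gaps (31, 30, 31) track the month lengths.
The rule is the 21st of each month.
Next: December 2018 → 2018-12-21.
Next: January 2019 → 2019-01-21.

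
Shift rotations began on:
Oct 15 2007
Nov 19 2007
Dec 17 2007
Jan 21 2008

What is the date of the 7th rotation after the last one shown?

Aug 18 2008

Gaps: 35, 28, 35 days — a mix of 28 and 35. Every date is a Monday.
Each is the 3rd Monday of its month.
3rd Monday of February 2008: Feb 18 2008.
3rd Monday of March 2008: Mar 17 2008.
April 2008 — 3rd Monday is Apr 21 2008.
May 2008 — 3rd Monday is May 19 2008.
June 2008 — 3rd Monday is Jun 16 2008.
3rd Monday of July 2008: Jul 21 2008.
August 2008 — 3rd Monday is Aug 18 2008.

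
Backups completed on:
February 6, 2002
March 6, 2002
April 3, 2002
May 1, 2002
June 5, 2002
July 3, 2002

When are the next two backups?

August 7, 2002; September 4, 2002

These are Wednesdays at 28- or 35-day spacing (28, 28, 28, 35, 28).
The pattern: 1st Wednesday of the month.
August 2002 — 1st Wednesday is August 7, 2002.
September 2002 — 1st Wednesday is September 4, 2002.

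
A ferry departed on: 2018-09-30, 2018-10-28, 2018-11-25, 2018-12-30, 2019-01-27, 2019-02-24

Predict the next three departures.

These are Sundays with 28, 28, 35, 28, 28-day gaps.
Each is the final Sunday of its month — 2018-09-30 is past the 28th, so '4th Sunday' doesn't fit.
Last Sunday of March 2019: 2019-03-31.
Last Sunday of April 2019: 2019-04-28.
May 2019 ends with Sunday 2019-05-26.

2019-03-31, 2019-04-28, 2019-05-26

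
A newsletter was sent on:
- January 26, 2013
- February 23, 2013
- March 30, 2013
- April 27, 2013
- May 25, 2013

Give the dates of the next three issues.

June 29, 2013; July 27, 2013; August 31, 2013

Every date is a Saturday; gaps 28, 35, 28, 28 days.
Each is the last Saturday of its month (at least one falls on the 29th or later, ruling out '4th Saturday').
June 2013 ends with Saturday June 29, 2013.
July 2013 ends with Saturday July 27, 2013.
Last Saturday of August 2013: August 31, 2013.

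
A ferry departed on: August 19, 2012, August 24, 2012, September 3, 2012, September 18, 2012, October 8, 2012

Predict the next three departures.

Gaps: 5, 10, 15, 20 days — each gap is 5 larger than the previous one.
Next gap: 25 days. October 8, 2012 + 25 days = November 2, 2012.
Next gap: 30 days. November 2, 2012 + 30 days = December 2, 2012.
Next gap: 35 days. December 2, 2012 + 35 days = January 6, 2013.

November 2, 2012; December 2, 2012; January 6, 2013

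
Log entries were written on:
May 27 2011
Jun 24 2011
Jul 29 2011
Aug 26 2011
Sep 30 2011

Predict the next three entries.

Oct 28 2011, Nov 25 2011, Dec 30 2011

Every date is a Friday; gaps 28, 35, 28, 35 days.
Each is the last Friday of its month (at least one falls on the 29th or later, ruling out '4th Friday').
Last Friday of October 2011: Oct 28 2011.
November 2011 ends with Friday Nov 25 2011.
December 2011 ends with Friday Dec 30 2011.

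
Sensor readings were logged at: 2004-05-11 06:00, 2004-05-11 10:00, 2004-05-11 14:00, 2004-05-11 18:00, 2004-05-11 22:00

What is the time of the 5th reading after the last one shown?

Spacing: 4, 4, 4, 4 h — constant 4 h.
2004-05-11 22:00 + 4 h = 2004-05-12 02:00.
2004-05-12 02:00 + 4 h = 2004-05-12 06:00.
2004-05-12 06:00 + 4 h = 2004-05-12 10:00.
2004-05-12 10:00 + 4 h = 2004-05-12 14:00.
2004-05-12 14:00 + 4 h = 2004-05-12 18:00.

2004-05-12 18:00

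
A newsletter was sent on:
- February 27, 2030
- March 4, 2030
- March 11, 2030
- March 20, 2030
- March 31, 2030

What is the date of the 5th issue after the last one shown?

Gaps: 5, 7, 9, 11 days — each gap is 2 larger than the previous one.
Next gap: 13 days. March 31, 2030 + 13 days = April 13, 2030.
Next gap: 15 days. April 13, 2030 + 15 days = April 28, 2030.
Next gap: 17 days. April 28, 2030 + 17 days = May 15, 2030.
Next gap: 19 days. May 15, 2030 + 19 days = June 3, 2030.
Next gap: 21 days. June 3, 2030 + 21 days = June 24, 2030.

June 24, 2030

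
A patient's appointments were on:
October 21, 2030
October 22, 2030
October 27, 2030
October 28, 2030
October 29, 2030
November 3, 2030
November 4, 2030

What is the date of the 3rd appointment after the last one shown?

The gap pattern 1, 5, 1, 1, 5, 1 repeats every 3 events.
These are the Mondays, Tuesdays and Sundays of each week.
The following Tuesday is November 5, 2030.
Next Sunday: November 10, 2030.
Next Monday: November 11, 2030.

November 11, 2030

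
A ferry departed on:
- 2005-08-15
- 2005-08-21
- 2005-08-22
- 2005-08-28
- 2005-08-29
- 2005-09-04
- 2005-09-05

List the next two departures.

Every event lands on a Monday or Sunday (gaps cycle 6, 1, 6, 1, 6, 1).
So the schedule is: every Monday and Sunday.
Next Sunday: 2005-09-11.
Next Monday: 2005-09-12.

2005-09-11, 2005-09-12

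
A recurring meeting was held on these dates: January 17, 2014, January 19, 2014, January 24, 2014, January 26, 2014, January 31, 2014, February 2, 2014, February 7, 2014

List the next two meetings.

February 9, 2014; February 14, 2014

Gaps: 2, 5, 2, 5, 2, 5 days — not constant, but cyclic with period 2.
The events fall on every Friday and Sunday.
Next Sunday: February 9, 2014.
Next Friday: February 14, 2014.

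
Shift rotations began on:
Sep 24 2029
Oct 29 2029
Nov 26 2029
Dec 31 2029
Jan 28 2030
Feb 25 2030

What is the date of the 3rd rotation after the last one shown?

May 27 2030

Every date is a Monday; gaps 35, 28, 35, 28, 28 days.
Each is the last Monday of its month (at least one falls on the 29th or later, ruling out '4th Monday').
March 2030 ends with Monday Mar 25 2030.
Last Monday of April 2030: Apr 29 2030.
May 2030 ends with Monday May 27 2030.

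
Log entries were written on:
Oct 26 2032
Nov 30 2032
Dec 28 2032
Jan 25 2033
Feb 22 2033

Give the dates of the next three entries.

Mar 29 2033, Apr 26 2033, May 31 2033

These are Tuesdays with 35, 28, 28, 28-day gaps.
Each is the final Tuesday of its month — Nov 30 2032 is past the 28th, so '4th Tuesday' doesn't fit.
March 2033 ends with Tuesday Mar 29 2033.
Last Tuesday of April 2033: Apr 26 2033.
May 2033 ends with Tuesday May 31 2033.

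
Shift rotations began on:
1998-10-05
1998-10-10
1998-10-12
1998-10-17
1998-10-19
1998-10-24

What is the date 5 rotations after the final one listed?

1998-11-09

Every event lands on a Monday or Saturday (gaps cycle 5, 2, 5, 2, 5).
So the schedule is: every Monday and Saturday.
Next Monday: 1998-10-26.
Next Saturday: 1998-10-31.
The following Monday is 1998-11-02.
Next Saturday: 1998-11-07.
The following Monday is 1998-11-09.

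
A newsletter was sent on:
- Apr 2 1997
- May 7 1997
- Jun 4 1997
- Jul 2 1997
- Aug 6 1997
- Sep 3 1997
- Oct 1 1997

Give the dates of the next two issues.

All dates are Wednesdays, 35, 28, 28, 35, 28, 28 days apart.
Specifically, the 1st Wednesday of each month.
November 1997 — 1st Wednesday is Nov 5 1997.
December 1997 — 1st Wednesday is Dec 3 1997.

Nov 5 1997, Dec 3 1997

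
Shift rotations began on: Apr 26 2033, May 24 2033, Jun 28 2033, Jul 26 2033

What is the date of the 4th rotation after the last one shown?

Nov 22 2033

All dates are Tuesdays, 28, 35, 28 days apart.
Specifically, the 4th Tuesday of each month.
4th Tuesday of August 2033: Aug 23 2033.
September 2033 — 4th Tuesday is Sep 27 2033.
4th Tuesday of October 2033: Oct 25 2033.
November 2033 — 4th Tuesday is Nov 22 2033.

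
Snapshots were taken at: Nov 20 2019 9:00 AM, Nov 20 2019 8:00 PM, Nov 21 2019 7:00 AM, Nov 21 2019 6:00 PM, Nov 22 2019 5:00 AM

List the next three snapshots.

The interval is a steady 11 hours (11, 11, 11, 11).
Nov 22 2019 5:00 AM + 11 h = Nov 22 2019 4:00 PM.
Nov 22 2019 4:00 PM + 11 h = Nov 23 2019 3:00 AM.
Nov 23 2019 3:00 AM + 11 h = Nov 23 2019 2:00 PM.

Nov 22 2019 4:00 PM, Nov 23 2019 3:00 AM, Nov 23 2019 2:00 PM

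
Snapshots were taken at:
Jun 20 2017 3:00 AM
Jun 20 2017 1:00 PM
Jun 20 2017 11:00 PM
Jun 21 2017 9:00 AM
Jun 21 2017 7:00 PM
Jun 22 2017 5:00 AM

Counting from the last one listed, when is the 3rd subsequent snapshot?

Jun 23 2017 11:00 AM

Spacing: 10, 10, 10, 10, 10 h — constant 10 h.
Jun 22 2017 5:00 AM + 10 h = Jun 22 2017 3:00 PM.
Jun 22 2017 3:00 PM + 10 h = Jun 23 2017 1:00 AM.
Jun 23 2017 1:00 AM + 10 h = Jun 23 2017 11:00 AM.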